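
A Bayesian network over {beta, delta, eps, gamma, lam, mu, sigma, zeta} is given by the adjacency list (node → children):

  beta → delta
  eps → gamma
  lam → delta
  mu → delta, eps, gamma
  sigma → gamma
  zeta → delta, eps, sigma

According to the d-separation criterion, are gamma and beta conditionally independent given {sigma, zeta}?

Enumerating the 6 paths from gamma to beta and testing each for blocking by {sigma, zeta}:
Path 1: gamma ← sigma ← zeta → delta ← beta
  sigma is a chain here and sigma is conditioned on, so the path is blocked at sigma.
Path 2: gamma ← sigma ← zeta → eps ← mu → delta ← beta
  sigma is a chain here and sigma is conditioned on, so the path is blocked at sigma.
Path 3: gamma ← eps ← zeta → delta ← beta
  zeta is a fork here and zeta is conditioned on, so the path is blocked at zeta.
Path 4: gamma ← eps ← mu → delta ← beta
  delta is a collider here and neither delta nor any of its descendants is conditioned on, so the collider stays closed — the path is blocked at delta.
Path 5: gamma ← mu → delta ← beta
  delta is a collider here and neither delta nor any of its descendants is conditioned on, so the collider stays closed — the path is blocked at delta.
Path 6: gamma ← mu → eps ← zeta → delta ← beta
  eps is a collider here and neither eps nor any of its descendants is conditioned on, so the collider stays closed — the path is blocked at eps.
Every path is blocked, so gamma and beta are d-separated given {sigma, zeta}.

Yes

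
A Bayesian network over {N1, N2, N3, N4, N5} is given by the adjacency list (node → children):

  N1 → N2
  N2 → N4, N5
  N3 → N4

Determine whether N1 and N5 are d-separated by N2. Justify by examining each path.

Only one path connects N1 and N5:
Path 1: N1 → N2 → N5
  N2 is a chain here and N2 is conditioned on, so the path is blocked at N2.
Since every path is blocked, d-separation holds.

Yes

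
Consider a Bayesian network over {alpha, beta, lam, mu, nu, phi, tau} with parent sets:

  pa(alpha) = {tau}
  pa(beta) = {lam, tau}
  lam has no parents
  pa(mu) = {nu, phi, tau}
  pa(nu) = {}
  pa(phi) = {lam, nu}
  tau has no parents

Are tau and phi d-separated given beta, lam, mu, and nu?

We examine all 3 paths between tau and phi:
  1. tau → mu ← nu → phi — mu:collider[open]; nu:fork[blocks] ⇒ blocked
  2. tau → mu ← phi — mu:collider[open] ⇒ active
  3. tau → beta ← lam → phi — beta:collider[open]; lam:fork[blocks] ⇒ blocked
Because an active path exists, tau and phi are not d-separated.

No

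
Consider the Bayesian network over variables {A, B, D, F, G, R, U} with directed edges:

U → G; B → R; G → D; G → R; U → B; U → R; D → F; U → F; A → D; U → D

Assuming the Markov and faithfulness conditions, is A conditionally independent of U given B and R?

Enumerating the 5 paths from A to U and testing each for blocking by {B, R}:
Path 1: A → D ← G → R ← B ← U
  D is a collider here and neither D nor any of its descendants is conditioned on, so the collider stays closed — the path is blocked at D.
Path 2: A → D ← G → R ← U
  D is a collider here and neither D nor any of its descendants is conditioned on, so the collider stays closed — the path is blocked at D.
Path 3: A → D ← G ← U
  D is a collider here and neither D nor any of its descendants is conditioned on, so the collider stays closed — the path is blocked at D.
Path 4: A → D → F ← U
  F is a collider here and neither F nor any of its descendants is conditioned on, so the collider stays closed — the path is blocked at F.
Path 5: A → D ← U
  D is a collider here and neither D nor any of its descendants is conditioned on, so the collider stays closed — the path is blocked at D.
All paths are blocked; A ⊥ U | {B, R} holds.

Yes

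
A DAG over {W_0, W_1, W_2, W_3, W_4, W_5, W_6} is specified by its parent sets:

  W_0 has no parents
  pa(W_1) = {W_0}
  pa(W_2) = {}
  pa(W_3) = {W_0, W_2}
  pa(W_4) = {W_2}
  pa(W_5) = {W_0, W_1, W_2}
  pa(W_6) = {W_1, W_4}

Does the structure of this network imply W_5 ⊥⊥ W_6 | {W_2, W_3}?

There are 6 undirected paths between W_5 and W_6; checking each against the conditioning set {W_2, W_3}:
Path 1: W_5 ← W_0 → W_3 ← W_2 → W_4 → W_6
  W_2 is a fork here and W_2 is conditioned on, so the path is blocked at W_2.
Path 2: W_5 ← W_0 → W_1 → W_6
  W_0 is a fork and W_0 is not conditioned on; W_1 is a chain and W_1 is not conditioned on — no node blocks this path, so it is active.
Path 3: W_5 ← W_1 ← W_0 → W_3 ← W_2 → W_4 → W_6
  W_2 is a fork here and W_2 is conditioned on, so the path is blocked at W_2.
Path 4: W_5 ← W_1 → W_6
  W_1 is a fork and W_1 is not conditioned on — no node blocks this path, so it is active.
Path 5: W_5 ← W_2 → W_4 → W_6
  W_2 is a fork here and W_2 is conditioned on, so the path is blocked at W_2.
Path 6: W_5 ← W_2 → W_3 ← W_0 → W_1 → W_6
  W_2 is a fork here and W_2 is conditioned on, so the path is blocked at W_2.
At least one path is unblocked, so d-separation fails.

No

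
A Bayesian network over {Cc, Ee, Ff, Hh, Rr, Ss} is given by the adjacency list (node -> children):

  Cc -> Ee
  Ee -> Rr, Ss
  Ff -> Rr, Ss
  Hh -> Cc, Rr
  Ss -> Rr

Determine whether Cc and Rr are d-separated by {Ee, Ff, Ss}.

Enumerating the 4 paths from Cc to Rr and testing each for blocking by {Ee, Ff, Ss}:
Path 1: Cc → Ee → Rr
  Ee is a chain here and Ee is conditioned on, so the path is blocked at Ee.
Path 2: Cc → Ee → Ss → Rr
  Ee is a chain here and Ee is conditioned on, so the path is blocked at Ee.
Path 3: Cc → Ee → Ss ← Ff → Rr
  Ee is a chain here and Ee is conditioned on, so the path is blocked at Ee.
Path 4: Cc ← Hh → Rr
  Hh is a fork and Hh is not conditioned on — no node blocks this path, so it is active.
Since the path Cc ← Hh → Rr is active, Cc and Rr are not d-separated given {Ee, Ff, Ss}.

No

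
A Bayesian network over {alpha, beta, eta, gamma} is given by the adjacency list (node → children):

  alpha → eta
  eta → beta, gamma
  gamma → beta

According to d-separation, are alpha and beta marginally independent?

Enumerating the 2 paths from alpha to beta and testing each for blocking by ∅:
Path 1: alpha → eta → beta
  eta is a chain and eta is not conditioned on — no node blocks this path, so it is active.
Path 2: alpha → eta → gamma → beta
  eta is a chain and eta is not conditioned on; gamma is a chain and gamma is not conditioned on — no node blocks this path, so it is active.
At least one path is unblocked, so d-separation fails.

No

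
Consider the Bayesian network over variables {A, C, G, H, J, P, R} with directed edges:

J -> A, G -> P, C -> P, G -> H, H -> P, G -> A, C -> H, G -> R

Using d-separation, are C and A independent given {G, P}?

Yes — C and A are d-separated given {G, P}.

4 paths connect C and A; each must be blocked for d-separation to hold:
  1. C → H → P ← G → A — H:chain[open]; P:collider[open]; G:fork[blocks] ⇒ blocked
  2. C → H ← G → A — H:collider[open]; G:fork[blocks] ⇒ blocked
  3. C → P ← H ← G → A — P:collider[open]; H:chain[open]; G:fork[blocks] ⇒ blocked
  4. C → P ← G → A — P:collider[open]; G:fork[blocks] ⇒ blocked
Since every path is blocked, d-separation holds.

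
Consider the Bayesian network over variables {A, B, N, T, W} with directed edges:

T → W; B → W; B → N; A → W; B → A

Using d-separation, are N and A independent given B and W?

Yes

Enumerating the 2 paths from N to A and testing each for blocking by {B, W}:
  1. N ← B → A — B:fork[blocks] ⇒ blocked
  2. N ← B → W ← A — B:fork[blocks]; W:collider[open] ⇒ blocked
Every path is blocked, so N and A are d-separated given {B, W}.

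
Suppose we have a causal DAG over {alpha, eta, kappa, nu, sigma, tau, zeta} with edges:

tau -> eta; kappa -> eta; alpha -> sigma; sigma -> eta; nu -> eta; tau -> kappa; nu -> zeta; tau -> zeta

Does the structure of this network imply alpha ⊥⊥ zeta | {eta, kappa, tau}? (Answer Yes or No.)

No — alpha and zeta are not d-separated given {eta, kappa, tau}.

We examine all 3 paths between alpha and zeta:
Path 1: alpha → sigma → eta ← kappa ← tau → zeta
  kappa is a chain here and kappa is conditioned on, so the path is blocked at kappa.
Path 2: alpha → sigma → eta ← tau → zeta
  tau is a fork here and tau is conditioned on, so the path is blocked at tau.
Path 3: alpha → sigma → eta ← nu → zeta
  sigma is a chain and sigma is not conditioned on; eta is a collider and eta is conditioned on, which opens it; nu is a fork and nu is not conditioned on — no node blocks this path, so it is active.
Because an active path exists, alpha and zeta are not d-separated.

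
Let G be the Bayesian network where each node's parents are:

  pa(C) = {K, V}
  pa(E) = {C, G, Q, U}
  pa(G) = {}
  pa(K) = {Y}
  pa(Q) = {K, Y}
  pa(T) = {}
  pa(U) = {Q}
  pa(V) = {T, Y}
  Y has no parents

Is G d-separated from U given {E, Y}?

We examine all 6 paths between G and U:
  1. G → E ← C ← V ← Y → Q → U — E:collider[open]; C:chain[open]; V:chain[open]; Y:fork[blocks]; Q:chain[open] ⇒ blocked
  2. G → E ← C ← V ← Y → K → Q → U — E:collider[open]; C:chain[open]; V:chain[open]; Y:fork[blocks]; K:chain[open]; Q:chain[open] ⇒ blocked
  3. G → E ← C ← K ← Y → Q → U — E:collider[open]; C:chain[open]; K:chain[open]; Y:fork[blocks]; Q:chain[open] ⇒ blocked
  4. G → E ← C ← K → Q → U — E:collider[open]; C:chain[open]; K:fork[open]; Q:chain[open] ⇒ active
  5. G → E ← U — E:collider[open] ⇒ active
  6. G → E ← Q → U — E:collider[open]; Q:fork[open] ⇒ active
Because an active path exists, G and U are not d-separated.

No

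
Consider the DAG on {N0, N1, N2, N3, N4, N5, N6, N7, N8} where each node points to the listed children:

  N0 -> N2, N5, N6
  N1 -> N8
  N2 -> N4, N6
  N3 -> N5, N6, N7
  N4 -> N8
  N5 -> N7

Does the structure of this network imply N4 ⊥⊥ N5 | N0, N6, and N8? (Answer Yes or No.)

No

There are 6 undirected paths between N4 and N5; checking each against the conditioning set {N0, N6, N8}:
Path 1: N4 ← N2 → N6 ← N0 → N5
  N0 is a fork here and N0 is conditioned on, so the path is blocked at N0.
Path 2: N4 ← N2 → N6 ← N3 → N7 ← N5
  N7 is a collider here and neither N7 nor any of its descendants is conditioned on, so the collider stays closed — the path is blocked at N7.
Path 3: N4 ← N2 → N6 ← N3 → N5
  N2 is a fork and N2 is not conditioned on; N6 is a collider and N6 is conditioned on, which opens it; N3 is a fork and N3 is not conditioned on — no node blocks this path, so it is active.
Path 4: N4 ← N2 ← N0 → N6 ← N3 → N7 ← N5
  N0 is a fork here and N0 is conditioned on, so the path is blocked at N0.
Path 5: N4 ← N2 ← N0 → N6 ← N3 → N5
  N0 is a fork here and N0 is conditioned on, so the path is blocked at N0.
Path 6: N4 ← N2 ← N0 → N5
  N0 is a fork here and N0 is conditioned on, so the path is blocked at N0.
At least one path is unblocked, so d-separation fails.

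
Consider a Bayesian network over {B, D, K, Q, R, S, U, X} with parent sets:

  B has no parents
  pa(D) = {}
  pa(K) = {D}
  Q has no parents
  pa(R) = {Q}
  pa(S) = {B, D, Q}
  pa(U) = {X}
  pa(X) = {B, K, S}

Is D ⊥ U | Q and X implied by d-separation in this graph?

Enumerating the 3 paths from D to U and testing each for blocking by {Q, X}:
Path 1: D → S → X → U
  X is a chain here and X is conditioned on, so the path is blocked at X.
Path 2: D → S ← B → X → U
  X is a chain here and X is conditioned on, so the path is blocked at X.
Path 3: D → K → X → U
  X is a chain here and X is conditioned on, so the path is blocked at X.
Since every path is blocked, d-separation holds.

Yes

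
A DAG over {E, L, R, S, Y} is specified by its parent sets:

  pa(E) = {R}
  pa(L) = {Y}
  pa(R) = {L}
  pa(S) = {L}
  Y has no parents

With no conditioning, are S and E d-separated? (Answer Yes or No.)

No — S and E are not d-separated given ∅.

Only one path connects S and E:
  1. S ← L → R → E — L:fork[open]; R:chain[open] ⇒ active
At least one path is unblocked, so d-separation fails.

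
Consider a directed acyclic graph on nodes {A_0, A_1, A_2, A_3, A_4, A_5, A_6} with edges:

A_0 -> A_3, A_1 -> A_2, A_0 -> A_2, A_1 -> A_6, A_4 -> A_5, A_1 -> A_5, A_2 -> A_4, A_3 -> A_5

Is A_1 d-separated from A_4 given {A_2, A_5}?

There are 4 undirected paths between A_1 and A_4; checking each against the conditioning set {A_2, A_5}:
Path 1: A_1 → A_5 ← A_4
  A_5 is a collider and A_5 is conditioned on, which opens it — no node blocks this path, so it is active.
Path 2: A_1 → A_5 ← A_3 ← A_0 → A_2 → A_4
  A_2 is a chain here and A_2 is conditioned on, so the path is blocked at A_2.
Path 3: A_1 → A_2 → A_4
  A_2 is a chain here and A_2 is conditioned on, so the path is blocked at A_2.
Path 4: A_1 → A_2 ← A_0 → A_3 → A_5 ← A_4
  A_2 is a collider and A_2 is conditioned on, which opens it; A_0 is a fork and A_0 is not conditioned on; A_3 is a chain and A_3 is not conditioned on; A_5 is a collider and A_5 is conditioned on, which opens it — no node blocks this path, so it is active.
Since the path A_1 → A_5 ← A_4 is active, A_1 and A_4 are not d-separated given {A_2, A_5}.

No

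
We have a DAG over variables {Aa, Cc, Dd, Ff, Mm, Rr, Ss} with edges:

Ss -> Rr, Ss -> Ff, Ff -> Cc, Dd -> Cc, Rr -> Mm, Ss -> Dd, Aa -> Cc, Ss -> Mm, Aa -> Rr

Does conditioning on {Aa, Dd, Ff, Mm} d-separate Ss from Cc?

Yes — Ss and Cc are d-separated given {Aa, Dd, Ff, Mm}.

There are 4 undirected paths between Ss and Cc; checking each against the conditioning set {Aa, Dd, Ff, Mm}:
Path 1: Ss → Mm ← Rr ← Aa → Cc
  Aa is a fork here and Aa is conditioned on, so the path is blocked at Aa.
Path 2: Ss → Dd → Cc
  Dd is a chain here and Dd is conditioned on, so the path is blocked at Dd.
Path 3: Ss → Ff → Cc
  Ff is a chain here and Ff is conditioned on, so the path is blocked at Ff.
Path 4: Ss → Rr ← Aa → Cc
  Aa is a fork here and Aa is conditioned on, so the path is blocked at Aa.
Since every path is blocked, d-separation holds.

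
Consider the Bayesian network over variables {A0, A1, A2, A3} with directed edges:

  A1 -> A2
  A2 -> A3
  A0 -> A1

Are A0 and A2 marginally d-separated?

No

There is one path between A0 and A2:
Path 1: A0 → A1 → A2
  A1 is a chain and A1 is not conditioned on — no node blocks this path, so it is active.
At least one path is unblocked, so d-separation fails.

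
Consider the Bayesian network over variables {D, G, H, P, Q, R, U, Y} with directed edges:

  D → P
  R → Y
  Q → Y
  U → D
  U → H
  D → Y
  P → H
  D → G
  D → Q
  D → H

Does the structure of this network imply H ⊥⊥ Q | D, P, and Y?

Yes

We examine all 6 paths between H and Q:
Path 1: H ← D → Y ← Q
  D is a fork here and D is conditioned on, so the path is blocked at D.
Path 2: H ← D → Q
  D is a fork here and D is conditioned on, so the path is blocked at D.
Path 3: H ← U → D → Y ← Q
  D is a chain here and D is conditioned on, so the path is blocked at D.
Path 4: H ← U → D → Q
  D is a chain here and D is conditioned on, so the path is blocked at D.
Path 5: H ← P ← D → Y ← Q
  P is a chain here and P is conditioned on, so the path is blocked at P.
Path 6: H ← P ← D → Q
  P is a chain here and P is conditioned on, so the path is blocked at P.
Since every path is blocked, d-separation holds.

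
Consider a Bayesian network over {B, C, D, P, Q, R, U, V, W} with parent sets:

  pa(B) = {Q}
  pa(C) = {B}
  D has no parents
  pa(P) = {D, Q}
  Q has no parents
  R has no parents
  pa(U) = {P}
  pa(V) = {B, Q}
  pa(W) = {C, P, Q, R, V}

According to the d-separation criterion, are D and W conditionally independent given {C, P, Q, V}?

Enumerating the 6 paths from D to W and testing each for blocking by {C, P, Q, V}:
Path 1: D → P ← Q → B → C → W
  Q is a fork here and Q is conditioned on, so the path is blocked at Q.
Path 2: D → P ← Q → B → V → W
  Q is a fork here and Q is conditioned on, so the path is blocked at Q.
Path 3: D → P ← Q → V ← B → C → W
  Q is a fork here and Q is conditioned on, so the path is blocked at Q.
Path 4: D → P ← Q → V → W
  Q is a fork here and Q is conditioned on, so the path is blocked at Q.
Path 5: D → P ← Q → W
  Q is a fork here and Q is conditioned on, so the path is blocked at Q.
Path 6: D → P → W
  P is a chain here and P is conditioned on, so the path is blocked at P.
All paths are blocked; D ⊥ W | {C, P, Q, V} holds.

Yes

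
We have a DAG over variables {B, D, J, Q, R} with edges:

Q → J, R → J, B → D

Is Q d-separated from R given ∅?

Yes

Only one path connects Q and R:
  1. Q → J ← R — J:collider[blocks] ⇒ blocked
Every path is blocked, so Q and R are d-separated given ∅.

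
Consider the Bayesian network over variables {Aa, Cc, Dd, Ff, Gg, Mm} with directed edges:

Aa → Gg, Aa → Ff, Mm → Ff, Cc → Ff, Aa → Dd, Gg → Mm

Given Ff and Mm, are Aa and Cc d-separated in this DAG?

No

We examine all 2 paths between Aa and Cc:
  1. Aa → Gg → Mm → Ff ← Cc — Gg:chain[open]; Mm:chain[blocks]; Ff:collider[open] ⇒ blocked
  2. Aa → Ff ← Cc — Ff:collider[open] ⇒ active
At least one path is unblocked, so d-separation fails.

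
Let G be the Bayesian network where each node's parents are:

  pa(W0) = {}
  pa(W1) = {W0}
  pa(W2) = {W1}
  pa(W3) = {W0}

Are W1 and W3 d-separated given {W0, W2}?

The only undirected path from W1 to W3 is:
Path 1: W1 ← W0 → W3
  W0 is a fork here and W0 is conditioned on, so the path is blocked at W0.
Every path is blocked, so W1 and W3 are d-separated given {W0, W2}.

Yes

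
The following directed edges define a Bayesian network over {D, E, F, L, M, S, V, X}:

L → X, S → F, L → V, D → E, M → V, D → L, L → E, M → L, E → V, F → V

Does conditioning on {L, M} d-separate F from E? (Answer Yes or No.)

Yes — F and E are d-separated given {L, M}.

We examine all 5 paths between F and E:
Path 1: F → V ← L ← D → E
  V is a collider here and neither V nor any of its descendants is conditioned on, so the collider stays closed — the path is blocked at V.
Path 2: F → V ← L → E
  V is a collider here and neither V nor any of its descendants is conditioned on, so the collider stays closed — the path is blocked at V.
Path 3: F → V ← E
  V is a collider here and neither V nor any of its descendants is conditioned on, so the collider stays closed — the path is blocked at V.
Path 4: F → V ← M → L ← D → E
  V is a collider here and neither V nor any of its descendants is conditioned on, so the collider stays closed — the path is blocked at V.
Path 5: F → V ← M → L → E
  V is a collider here and neither V nor any of its descendants is conditioned on, so the collider stays closed — the path is blocked at V.
Every path is blocked, so F and E are d-separated given {L, M}.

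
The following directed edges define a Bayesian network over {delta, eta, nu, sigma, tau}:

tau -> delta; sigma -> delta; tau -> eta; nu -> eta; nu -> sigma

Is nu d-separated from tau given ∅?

Yes

2 paths connect nu and tau; each must be blocked for d-separation to hold:
Path 1: nu → eta ← tau
  eta is a collider here and neither eta nor any of its descendants is conditioned on, so the collider stays closed — the path is blocked at eta.
Path 2: nu → sigma → delta ← tau
  delta is a collider here and neither delta nor any of its descendants is conditioned on, so the collider stays closed — the path is blocked at delta.
Every path is blocked, so nu and tau are d-separated given ∅.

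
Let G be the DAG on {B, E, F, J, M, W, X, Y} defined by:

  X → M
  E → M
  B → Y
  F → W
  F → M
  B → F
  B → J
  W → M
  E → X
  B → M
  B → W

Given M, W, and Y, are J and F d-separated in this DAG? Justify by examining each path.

No — J and F are not d-separated given {M, W, Y}.

5 paths connect J and F; each must be blocked for d-separation to hold:
Path 1: J ← B → F
  B is a fork and B is not conditioned on — no node blocks this path, so it is active.
Path 2: J ← B → M ← F
  B is a fork and B is not conditioned on; M is a collider and M is conditioned on, which opens it — no node blocks this path, so it is active.
Path 3: J ← B → M ← W ← F
  W is a chain here and W is conditioned on, so the path is blocked at W.
Path 4: J ← B → W ← F
  B is a fork and B is not conditioned on; W is a collider and W is conditioned on, which opens it — no node blocks this path, so it is active.
Path 5: J ← B → W → M ← F
  W is a chain here and W is conditioned on, so the path is blocked at W.
Since the path J ← B → F is active, J and F are not d-separated given {M, W, Y}.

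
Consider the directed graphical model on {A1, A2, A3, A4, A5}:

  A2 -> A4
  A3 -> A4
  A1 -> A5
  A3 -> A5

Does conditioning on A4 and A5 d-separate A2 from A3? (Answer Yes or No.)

No — A2 and A3 are not d-separated given {A4, A5}.

The only undirected path from A2 to A3 is:
  1. A2 → A4 ← A3 — A4:collider[open] ⇒ active
Since the path A2 → A4 ← A3 is active, A2 and A3 are not d-separated given {A4, A5}.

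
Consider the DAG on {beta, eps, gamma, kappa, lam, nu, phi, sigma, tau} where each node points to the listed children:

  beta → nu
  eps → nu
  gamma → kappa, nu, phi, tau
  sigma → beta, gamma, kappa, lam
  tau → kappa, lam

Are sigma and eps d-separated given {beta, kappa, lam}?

Yes

6 paths connect sigma and eps; each must be blocked for d-separation to hold:
  1. sigma → gamma → nu ← eps — gamma:chain[open]; nu:collider[blocks] ⇒ blocked
  2. sigma → beta → nu ← eps — beta:chain[blocks]; nu:collider[blocks] ⇒ blocked
  3. sigma → kappa ← gamma → nu ← eps — kappa:collider[open]; gamma:fork[open]; nu:collider[blocks] ⇒ blocked
  4. sigma → kappa ← tau ← gamma → nu ← eps — kappa:collider[open]; tau:chain[open]; gamma:fork[open]; nu:collider[blocks] ⇒ blocked
  5. sigma → lam ← tau ← gamma → nu ← eps — lam:collider[open]; tau:chain[open]; gamma:fork[open]; nu:collider[blocks] ⇒ blocked
  6. sigma → lam ← tau → kappa ← gamma → nu ← eps — lam:collider[open]; tau:fork[open]; kappa:collider[open]; gamma:fork[open]; nu:collider[blocks] ⇒ blocked
Since every path is blocked, d-separation holds.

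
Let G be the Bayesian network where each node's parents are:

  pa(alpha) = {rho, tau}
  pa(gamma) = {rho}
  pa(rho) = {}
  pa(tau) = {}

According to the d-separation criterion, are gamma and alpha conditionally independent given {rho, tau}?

Only one path connects gamma and alpha:
Path 1: gamma ← rho → alpha
  rho is a fork here and rho is conditioned on, so the path is blocked at rho.
Since every path is blocked, d-separation holds.

Yes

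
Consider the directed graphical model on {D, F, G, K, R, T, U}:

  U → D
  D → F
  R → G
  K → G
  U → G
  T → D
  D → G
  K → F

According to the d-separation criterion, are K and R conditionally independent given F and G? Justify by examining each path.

We examine all 3 paths between K and R:
Path 1: K → F ← D ← U → G ← R
  F is a collider and F is conditioned on, which opens it; D is a chain and D is not conditioned on; U is a fork and U is not conditioned on; G is a collider and G is conditioned on, which opens it — no node blocks this path, so it is active.
Path 2: K → F ← D → G ← R
  F is a collider and F is conditioned on, which opens it; D is a fork and D is not conditioned on; G is a collider and G is conditioned on, which opens it — no node blocks this path, so it is active.
Path 3: K → G ← R
  G is a collider and G is conditioned on, which opens it — no node blocks this path, so it is active.
Since the path K → F ← D ← U → G ← R is active, K and R are not d-separated given {F, G}.

No — K and R are not d-separated given {F, G}.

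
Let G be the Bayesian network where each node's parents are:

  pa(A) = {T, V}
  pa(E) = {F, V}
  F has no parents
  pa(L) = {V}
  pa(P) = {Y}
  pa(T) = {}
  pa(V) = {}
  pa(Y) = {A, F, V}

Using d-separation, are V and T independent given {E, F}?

3 paths connect V and T; each must be blocked for d-separation to hold:
Path 1: V → A ← T
  A is a collider here and neither A nor any of its descendants is conditioned on, so the collider stays closed — the path is blocked at A.
Path 2: V → E ← F → Y ← A ← T
  F is a fork here and F is conditioned on, so the path is blocked at F.
Path 3: V → Y ← A ← T
  Y is a collider here and neither Y nor any of its descendants is conditioned on, so the collider stays closed — the path is blocked at Y.
Since every path is blocked, d-separation holds.

Yes — V and T are d-separated given {E, F}.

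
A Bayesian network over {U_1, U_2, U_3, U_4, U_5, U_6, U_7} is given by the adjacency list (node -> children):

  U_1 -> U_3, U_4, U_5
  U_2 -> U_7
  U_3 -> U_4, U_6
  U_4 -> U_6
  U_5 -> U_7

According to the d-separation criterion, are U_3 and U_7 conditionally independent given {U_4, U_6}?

Enumerating the 3 paths from U_3 to U_7 and testing each for blocking by {U_4, U_6}:
  1. U_3 ← U_1 → U_5 → U_7 — U_1:fork[open]; U_5:chain[open] ⇒ active
  2. U_3 → U_4 ← U_1 → U_5 → U_7 — U_4:collider[open]; U_1:fork[open]; U_5:chain[open] ⇒ active
  3. U_3 → U_6 ← U_4 ← U_1 → U_5 → U_7 — U_6:collider[open]; U_4:chain[blocks]; U_1:fork[open]; U_5:chain[open] ⇒ blocked
At least one path is unblocked, so d-separation fails.

No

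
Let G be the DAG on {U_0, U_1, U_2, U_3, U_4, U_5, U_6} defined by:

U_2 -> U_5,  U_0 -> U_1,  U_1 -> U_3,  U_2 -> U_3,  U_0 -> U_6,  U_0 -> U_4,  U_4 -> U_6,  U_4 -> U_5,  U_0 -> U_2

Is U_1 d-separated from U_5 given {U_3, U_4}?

6 paths connect U_1 and U_5; each must be blocked for d-separation to hold:
Path 1: U_1 → U_3 ← U_2 ← U_0 → U_6 ← U_4 → U_5
  U_6 is a collider here and neither U_6 nor any of its descendants is conditioned on, so the collider stays closed — the path is blocked at U_6.
Path 2: U_1 → U_3 ← U_2 ← U_0 → U_4 → U_5
  U_4 is a chain here and U_4 is conditioned on, so the path is blocked at U_4.
Path 3: U_1 → U_3 ← U_2 → U_5
  U_3 is a collider and U_3 is conditioned on, which opens it; U_2 is a fork and U_2 is not conditioned on — no node blocks this path, so it is active.
Path 4: U_1 ← U_0 → U_6 ← U_4 → U_5
  U_6 is a collider here and neither U_6 nor any of its descendants is conditioned on, so the collider stays closed — the path is blocked at U_6.
Path 5: U_1 ← U_0 → U_4 → U_5
  U_4 is a chain here and U_4 is conditioned on, so the path is blocked at U_4.
Path 6: U_1 ← U_0 → U_2 → U_5
  U_0 is a fork and U_0 is not conditioned on; U_2 is a chain and U_2 is not conditioned on — no node blocks this path, so it is active.
Because an active path exists, U_1 and U_5 are not d-separated.

No — U_1 and U_5 are not d-separated given {U_3, U_4}.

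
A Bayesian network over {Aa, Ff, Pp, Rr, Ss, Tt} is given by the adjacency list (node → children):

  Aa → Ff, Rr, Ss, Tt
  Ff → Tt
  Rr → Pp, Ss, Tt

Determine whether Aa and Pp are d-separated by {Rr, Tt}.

Yes

Enumerating the 4 paths from Aa to Pp and testing each for blocking by {Rr, Tt}:
Path 1: Aa → Ss ← Rr → Pp
  Ss is a collider here and neither Ss nor any of its descendants is conditioned on, so the collider stays closed — the path is blocked at Ss.
Path 2: Aa → Ff → Tt ← Rr → Pp
  Rr is a fork here and Rr is conditioned on, so the path is blocked at Rr.
Path 3: Aa → Tt ← Rr → Pp
  Rr is a fork here and Rr is conditioned on, so the path is blocked at Rr.
Path 4: Aa → Rr → Pp
  Rr is a chain here and Rr is conditioned on, so the path is blocked at Rr.
Every path is blocked, so Aa and Pp are d-separated given {Rr, Tt}.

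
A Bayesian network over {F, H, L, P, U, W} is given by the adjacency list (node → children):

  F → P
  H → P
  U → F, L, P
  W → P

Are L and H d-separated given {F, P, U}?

There are 2 undirected paths between L and H; checking each against the conditioning set {F, P, U}:
Path 1: L ← U → F → P ← H
  U is a fork here and U is conditioned on, so the path is blocked at U.
Path 2: L ← U → P ← H
  U is a fork here and U is conditioned on, so the path is blocked at U.
All paths are blocked; L ⊥ H | {F, P, U} holds.

Yes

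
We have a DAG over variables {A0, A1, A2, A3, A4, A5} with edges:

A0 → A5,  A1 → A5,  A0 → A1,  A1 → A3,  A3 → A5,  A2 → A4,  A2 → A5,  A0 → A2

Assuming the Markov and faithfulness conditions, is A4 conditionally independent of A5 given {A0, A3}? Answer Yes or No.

There are 4 undirected paths between A4 and A5; checking each against the conditioning set {A0, A3}:
Path 1: A4 ← A2 → A5
  A2 is a fork and A2 is not conditioned on — no node blocks this path, so it is active.
Path 2: A4 ← A2 ← A0 → A5
  A0 is a fork here and A0 is conditioned on, so the path is blocked at A0.
Path 3: A4 ← A2 ← A0 → A1 → A3 → A5
  A0 is a fork here and A0 is conditioned on, so the path is blocked at A0.
Path 4: A4 ← A2 ← A0 → A1 → A5
  A0 is a fork here and A0 is conditioned on, so the path is blocked at A0.
At least one path is unblocked, so d-separation fails.

No — A4 and A5 are not d-separated given {A0, A3}.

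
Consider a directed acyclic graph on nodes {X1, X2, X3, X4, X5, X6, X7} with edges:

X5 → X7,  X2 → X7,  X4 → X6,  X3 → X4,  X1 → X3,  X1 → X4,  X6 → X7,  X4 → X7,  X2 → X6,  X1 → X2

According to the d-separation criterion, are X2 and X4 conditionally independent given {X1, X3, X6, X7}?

There are 6 undirected paths between X2 and X4; checking each against the conditioning set {X1, X3, X6, X7}:
Path 1: X2 → X7 ← X4
  X7 is a collider and X7 is conditioned on, which opens it — no node blocks this path, so it is active.
Path 2: X2 → X7 ← X6 ← X4
  X6 is a chain here and X6 is conditioned on, so the path is blocked at X6.
Path 3: X2 ← X1 → X4
  X1 is a fork here and X1 is conditioned on, so the path is blocked at X1.
Path 4: X2 ← X1 → X3 → X4
  X1 is a fork here and X1 is conditioned on, so the path is blocked at X1.
Path 5: X2 → X6 → X7 ← X4
  X6 is a chain here and X6 is conditioned on, so the path is blocked at X6.
Path 6: X2 → X6 ← X4
  X6 is a collider and X6 is conditioned on, which opens it — no node blocks this path, so it is active.
Since the path X2 → X7 ← X4 is active, X2 and X4 are not d-separated given {X1, X3, X6, X7}.

No — X2 and X4 are not d-separated given {X1, X3, X6, X7}.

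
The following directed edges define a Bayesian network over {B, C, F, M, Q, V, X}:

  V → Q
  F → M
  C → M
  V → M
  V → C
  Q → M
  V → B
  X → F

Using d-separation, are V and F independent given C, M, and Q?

There are 3 undirected paths between V and F; checking each against the conditioning set {C, M, Q}:
Path 1: V → Q → M ← F
  Q is a chain here and Q is conditioned on, so the path is blocked at Q.
Path 2: V → C → M ← F
  C is a chain here and C is conditioned on, so the path is blocked at C.
Path 3: V → M ← F
  M is a collider and M is conditioned on, which opens it — no node blocks this path, so it is active.
Since the path V → M ← F is active, V and F are not d-separated given {C, M, Q}.

No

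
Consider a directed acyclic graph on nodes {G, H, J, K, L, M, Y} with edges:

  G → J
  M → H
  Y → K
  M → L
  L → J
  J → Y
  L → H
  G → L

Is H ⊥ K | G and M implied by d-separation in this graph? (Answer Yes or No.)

No

There are 4 undirected paths between H and K; checking each against the conditioning set {G, M}:
  1. H ← M → L → J → Y → K — M:fork[blocks]; L:chain[open]; J:chain[open]; Y:chain[open] ⇒ blocked
  2. H ← M → L ← G → J → Y → K — M:fork[blocks]; L:collider[blocks]; G:fork[blocks]; J:chain[open]; Y:chain[open] ⇒ blocked
  3. H ← L → J → Y → K — L:fork[open]; J:chain[open]; Y:chain[open] ⇒ active
  4. H ← L ← G → J → Y → K — L:chain[open]; G:fork[blocks]; J:chain[open]; Y:chain[open] ⇒ blocked
Since the path H ← L → J → Y → K is active, H and K are not d-separated given {G, M}.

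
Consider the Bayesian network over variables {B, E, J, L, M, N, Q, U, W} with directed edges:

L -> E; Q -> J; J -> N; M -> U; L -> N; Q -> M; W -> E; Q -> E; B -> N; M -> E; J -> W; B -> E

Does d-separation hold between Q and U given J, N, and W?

We examine all 5 paths between Q and U:
  1. Q → E ← M → U — E:collider[blocks]; M:fork[open] ⇒ blocked
  2. Q → J → N ← L → E ← M → U — J:chain[blocks]; N:collider[open]; L:fork[open]; E:collider[blocks]; M:fork[open] ⇒ blocked
  3. Q → J → N ← B → E ← M → U — J:chain[blocks]; N:collider[open]; B:fork[open]; E:collider[blocks]; M:fork[open] ⇒ blocked
  4. Q → J → W → E ← M → U — J:chain[blocks]; W:chain[blocks]; E:collider[blocks]; M:fork[open] ⇒ blocked
  5. Q → M → U — M:chain[open] ⇒ active
Since the path Q → M → U is active, Q and U are not d-separated given {J, N, W}.

No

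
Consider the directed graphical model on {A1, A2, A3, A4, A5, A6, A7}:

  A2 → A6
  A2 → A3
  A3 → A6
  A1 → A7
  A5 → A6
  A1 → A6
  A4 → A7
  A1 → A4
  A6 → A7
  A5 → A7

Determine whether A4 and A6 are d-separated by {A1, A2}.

We examine all 6 paths between A4 and A6:
Path 1: A4 → A7 ← A5 → A6
  A7 is a collider here and neither A7 nor any of its descendants is conditioned on, so the collider stays closed — the path is blocked at A7.
Path 2: A4 → A7 ← A6
  A7 is a collider here and neither A7 nor any of its descendants is conditioned on, so the collider stays closed — the path is blocked at A7.
Path 3: A4 → A7 ← A1 → A6
  A7 is a collider here and neither A7 nor any of its descendants is conditioned on, so the collider stays closed — the path is blocked at A7.
Path 4: A4 ← A1 → A6
  A1 is a fork here and A1 is conditioned on, so the path is blocked at A1.
Path 5: A4 ← A1 → A7 ← A5 → A6
  A1 is a fork here and A1 is conditioned on, so the path is blocked at A1.
Path 6: A4 ← A1 → A7 ← A6
  A1 is a fork here and A1 is conditioned on, so the path is blocked at A1.
Since every path is blocked, d-separation holds.

Yes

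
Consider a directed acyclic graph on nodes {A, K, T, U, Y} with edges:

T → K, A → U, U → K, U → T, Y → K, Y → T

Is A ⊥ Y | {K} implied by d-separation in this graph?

No

We examine all 4 paths between A and Y:
Path 1: A → U → T → K ← Y
  U is a chain and U is not conditioned on; T is a chain and T is not conditioned on; K is a collider and K is conditioned on, which opens it — no node blocks this path, so it is active.
Path 2: A → U → T ← Y
  U is a chain and U is not conditioned on; T is a collider and its descendant K is conditioned on, which opens it — no node blocks this path, so it is active.
Path 3: A → U → K ← T ← Y
  U is a chain and U is not conditioned on; K is a collider and K is conditioned on, which opens it; T is a chain and T is not conditioned on — no node blocks this path, so it is active.
Path 4: A → U → K ← Y
  U is a chain and U is not conditioned on; K is a collider and K is conditioned on, which opens it — no node blocks this path, so it is active.
Because an active path exists, A and Y are not d-separated.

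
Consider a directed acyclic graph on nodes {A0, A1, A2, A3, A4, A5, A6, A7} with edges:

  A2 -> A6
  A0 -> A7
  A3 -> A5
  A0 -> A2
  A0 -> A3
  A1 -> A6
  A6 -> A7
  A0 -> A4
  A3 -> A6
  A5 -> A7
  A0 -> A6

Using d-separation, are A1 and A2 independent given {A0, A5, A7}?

There are 6 undirected paths between A1 and A2; checking each against the conditioning set {A0, A5, A7}:
Path 1: A1 → A6 ← A0 → A2
  A0 is a fork here and A0 is conditioned on, so the path is blocked at A0.
Path 2: A1 → A6 ← A2
  A6 is a collider and its descendant A7 is conditioned on, which opens it — no node blocks this path, so it is active.
Path 3: A1 → A6 → A7 ← A0 → A2
  A0 is a fork here and A0 is conditioned on, so the path is blocked at A0.
Path 4: A1 → A6 → A7 ← A5 ← A3 ← A0 → A2
  A5 is a chain here and A5 is conditioned on, so the path is blocked at A5.
Path 5: A1 → A6 ← A3 ← A0 → A2
  A0 is a fork here and A0 is conditioned on, so the path is blocked at A0.
Path 6: A1 → A6 ← A3 → A5 → A7 ← A0 → A2
  A5 is a chain here and A5 is conditioned on, so the path is blocked at A5.
Since the path A1 → A6 ← A2 is active, A1 and A2 are not d-separated given {A0, A5, A7}.

No — A1 and A2 are not d-separated given {A0, A5, A7}.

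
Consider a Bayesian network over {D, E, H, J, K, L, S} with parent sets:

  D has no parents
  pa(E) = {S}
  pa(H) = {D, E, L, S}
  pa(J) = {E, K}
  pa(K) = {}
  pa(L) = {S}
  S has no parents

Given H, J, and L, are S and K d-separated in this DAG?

No

There are 3 undirected paths between S and K; checking each against the conditioning set {H, J, L}:
Path 1: S → L → H ← E → J ← K
  L is a chain here and L is conditioned on, so the path is blocked at L.
Path 2: S → E → J ← K
  E is a chain and E is not conditioned on; J is a collider and J is conditioned on, which opens it — no node blocks this path, so it is active.
Path 3: S → H ← E → J ← K
  H is a collider and H is conditioned on, which opens it; E is a fork and E is not conditioned on; J is a collider and J is conditioned on, which opens it — no node blocks this path, so it is active.
Since the path S → E → J ← K is active, S and K are not d-separated given {H, J, L}.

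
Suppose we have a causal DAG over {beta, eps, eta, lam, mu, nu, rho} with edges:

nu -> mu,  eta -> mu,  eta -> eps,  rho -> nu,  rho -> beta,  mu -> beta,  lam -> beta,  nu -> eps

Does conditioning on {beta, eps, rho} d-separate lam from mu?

No

Enumerating the 3 paths from lam to mu and testing each for blocking by {beta, eps, rho}:
  1. lam → beta ← rho → nu → eps ← eta → mu — beta:collider[open]; rho:fork[blocks]; nu:chain[open]; eps:collider[open]; eta:fork[open] ⇒ blocked
  2. lam → beta ← rho → nu → mu — beta:collider[open]; rho:fork[blocks]; nu:chain[open] ⇒ blocked
  3. lam → beta ← mu — beta:collider[open] ⇒ active
At least one path is unblocked, so d-separation fails.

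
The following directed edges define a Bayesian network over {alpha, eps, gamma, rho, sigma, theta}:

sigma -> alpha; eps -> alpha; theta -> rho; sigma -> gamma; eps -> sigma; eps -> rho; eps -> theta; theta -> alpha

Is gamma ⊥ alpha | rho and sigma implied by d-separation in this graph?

There are 4 undirected paths between gamma and alpha; checking each against the conditioning set {rho, sigma}:
Path 1: gamma ← sigma → alpha
  sigma is a fork here and sigma is conditioned on, so the path is blocked at sigma.
Path 2: gamma ← sigma ← eps → alpha
  sigma is a chain here and sigma is conditioned on, so the path is blocked at sigma.
Path 3: gamma ← sigma ← eps → theta → alpha
  sigma is a chain here and sigma is conditioned on, so the path is blocked at sigma.
Path 4: gamma ← sigma ← eps → rho ← theta → alpha
  sigma is a chain here and sigma is conditioned on, so the path is blocked at sigma.
All paths are blocked; gamma ⊥ alpha | {rho, sigma} holds.

Yes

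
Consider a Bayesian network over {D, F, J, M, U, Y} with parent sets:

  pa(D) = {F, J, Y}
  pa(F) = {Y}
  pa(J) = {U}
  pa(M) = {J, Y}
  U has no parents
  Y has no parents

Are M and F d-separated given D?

4 paths connect M and F; each must be blocked for d-separation to hold:
Path 1: M ← J → D ← F
  J is a fork and J is not conditioned on; D is a collider and D is conditioned on, which opens it — no node blocks this path, so it is active.
Path 2: M ← J → D ← Y → F
  J is a fork and J is not conditioned on; D is a collider and D is conditioned on, which opens it; Y is a fork and Y is not conditioned on — no node blocks this path, so it is active.
Path 3: M ← Y → D ← F
  Y is a fork and Y is not conditioned on; D is a collider and D is conditioned on, which opens it — no node blocks this path, so it is active.
Path 4: M ← Y → F
  Y is a fork and Y is not conditioned on — no node blocks this path, so it is active.
Because an active path exists, M and F are not d-separated.

No — M and F are not d-separated given {D}.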